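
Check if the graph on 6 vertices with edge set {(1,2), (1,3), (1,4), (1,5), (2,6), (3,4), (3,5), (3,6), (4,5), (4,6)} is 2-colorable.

Step 1: Attempt 2-coloring using BFS:
  Start at vertex 1, assign color 0
  Color vertex 2 with color 1 (neighbor of 1)
  Color vertex 3 with color 1 (neighbor of 1)
  Color vertex 4 with color 1 (neighbor of 1)
  Color vertex 5 with color 1 (neighbor of 1)
  Color vertex 6 with color 0 (neighbor of 2)

Step 2: Conflict found! Vertices 3 and 4 are adjacent but have the same color.
This means the graph contains an odd cycle.

The graph is NOT bipartite.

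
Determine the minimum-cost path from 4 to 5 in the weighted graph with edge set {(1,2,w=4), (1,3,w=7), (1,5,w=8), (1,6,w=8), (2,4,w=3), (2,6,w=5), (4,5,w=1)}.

Step 1: Build adjacency list with weights:
  1: 2(w=4), 3(w=7), 5(w=8), 6(w=8)
  2: 1(w=4), 4(w=3), 6(w=5)
  3: 1(w=7)
  4: 2(w=3), 5(w=1)
  5: 1(w=8), 4(w=1)
  6: 1(w=8), 2(w=5)

Step 2: Apply Dijkstra's algorithm from vertex 4:
  Visit vertex 4 (distance=0)
    Update dist[2] = 3
    Update dist[5] = 1
  Visit vertex 5 (distance=1)
    Update dist[1] = 9

Step 3: Shortest path: 4 -> 5
Total weight: 1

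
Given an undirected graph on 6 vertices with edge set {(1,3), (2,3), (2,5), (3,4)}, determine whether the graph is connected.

Step 1: Build adjacency list from edges:
  1: 3
  2: 3, 5
  3: 1, 2, 4
  4: 3
  5: 2
  6: (none)

Step 2: Run BFS/DFS from vertex 1:
  Visited: {1, 3, 2, 4, 5}
  Reached 5 of 6 vertices

Step 3: Only 5 of 6 vertices reached. Graph is disconnected.
Connected components: {1, 2, 3, 4, 5}, {6}
Answer: No, the graph is not connected (2 components).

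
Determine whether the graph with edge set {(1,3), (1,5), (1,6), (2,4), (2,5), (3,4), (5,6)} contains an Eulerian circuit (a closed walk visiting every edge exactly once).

Step 1: Find the degree of each vertex:
  deg(1) = 3
  deg(2) = 2
  deg(3) = 2
  deg(4) = 2
  deg(5) = 3
  deg(6) = 2

Step 2: Count vertices with odd degree:
  Odd-degree vertices: 1, 5 (2 total)

Step 3: Apply Euler's theorem:
  - Eulerian circuit exists iff graph is connected and all vertices have even degree
  - Eulerian path exists iff graph is connected and has 0 or 2 odd-degree vertices

Graph is connected with exactly 2 odd-degree vertices (1, 5).
Eulerian path exists (starting and ending at the odd-degree vertices), but no Eulerian circuit.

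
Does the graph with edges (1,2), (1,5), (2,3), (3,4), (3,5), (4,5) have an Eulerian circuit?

Step 1: Find the degree of each vertex:
  deg(1) = 2
  deg(2) = 2
  deg(3) = 3
  deg(4) = 2
  deg(5) = 3

Step 2: Count vertices with odd degree:
  Odd-degree vertices: 3, 5 (2 total)

Step 3: Apply Euler's theorem:
  - Eulerian circuit exists iff graph is connected and all vertices have even degree
  - Eulerian path exists iff graph is connected and has 0 or 2 odd-degree vertices

Graph is connected with exactly 2 odd-degree vertices (3, 5).
Eulerian path exists (starting and ending at the odd-degree vertices), but no Eulerian circuit.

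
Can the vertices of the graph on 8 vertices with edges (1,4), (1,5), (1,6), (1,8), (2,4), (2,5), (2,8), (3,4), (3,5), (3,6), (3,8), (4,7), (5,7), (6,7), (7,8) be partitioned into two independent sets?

Step 1: Attempt 2-coloring using BFS:
  Start at vertex 1, assign color 0
  Color vertex 4 with color 1 (neighbor of 1)
  Color vertex 5 with color 1 (neighbor of 1)
  Color vertex 6 with color 1 (neighbor of 1)
  Color vertex 8 with color 1 (neighbor of 1)
  Color vertex 2 with color 0 (neighbor of 4)
  Color vertex 3 with color 0 (neighbor of 4)
  Color vertex 7 with color 0 (neighbor of 4)

Step 2: 2-coloring succeeded. No conflicts found.
  Set A (color 0): {1, 2, 3, 7}
  Set B (color 1): {4, 5, 6, 8}

The graph is bipartite with partition {1, 2, 3, 7}, {4, 5, 6, 8}.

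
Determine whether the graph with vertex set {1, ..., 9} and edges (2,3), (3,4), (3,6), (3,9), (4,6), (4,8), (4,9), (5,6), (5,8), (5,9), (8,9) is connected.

Step 1: Build adjacency list from edges:
  1: (none)
  2: 3
  3: 2, 4, 6, 9
  4: 3, 6, 8, 9
  5: 6, 8, 9
  6: 3, 4, 5
  7: (none)
  8: 4, 5, 9
  9: 3, 4, 5, 8

Step 2: Run BFS/DFS from vertex 1:
  Visited: {1}
  Reached 1 of 9 vertices

Step 3: Only 1 of 9 vertices reached. Graph is disconnected.
Connected components: {1}, {2, 3, 4, 5, 6, 8, 9}, {7}
Answer: No, the graph is not connected (3 components).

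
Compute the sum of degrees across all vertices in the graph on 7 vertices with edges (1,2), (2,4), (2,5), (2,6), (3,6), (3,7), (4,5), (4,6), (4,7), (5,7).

Step 1: Count edges incident to each vertex:
  deg(1) = 1 (neighbors: 2)
  deg(2) = 4 (neighbors: 1, 4, 5, 6)
  deg(3) = 2 (neighbors: 6, 7)
  deg(4) = 4 (neighbors: 2, 5, 6, 7)
  deg(5) = 3 (neighbors: 2, 4, 7)
  deg(6) = 3 (neighbors: 2, 3, 4)
  deg(7) = 3 (neighbors: 3, 4, 5)

Step 2: Sum all degrees:
  1 + 4 + 2 + 4 + 3 + 3 + 3 = 20

Verification: sum of degrees = 2 * |E| = 2 * 10 = 20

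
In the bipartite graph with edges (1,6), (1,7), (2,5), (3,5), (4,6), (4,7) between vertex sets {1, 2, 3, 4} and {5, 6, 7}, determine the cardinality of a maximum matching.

Step 1: List the neighbors of each left vertex:
  1: 6, 7
  2: 5
  3: 5
  4: 6, 7

Step 2: Greedily match left vertices, then look for augmenting paths:
  Match 1 -- 6
  Match 2 -- 5
  Match 4 -- 7
  No augmenting path remains.

Step 3: Verify this is maximum:
  Matching size 3 = min(|L|, |R|) = min(4, 3), which is an upper bound, so this matching is maximum.

Maximum matching: {(1,6), (2,5), (4,7)}
Size: 3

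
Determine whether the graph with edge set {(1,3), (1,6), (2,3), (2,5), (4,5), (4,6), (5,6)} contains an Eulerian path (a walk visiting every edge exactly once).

Step 1: Find the degree of each vertex:
  deg(1) = 2
  deg(2) = 2
  deg(3) = 2
  deg(4) = 2
  deg(5) = 3
  deg(6) = 3

Step 2: Count vertices with odd degree:
  Odd-degree vertices: 5, 6 (2 total)

Step 3: Apply Euler's theorem:
  - Eulerian circuit exists iff graph is connected and all vertices have even degree
  - Eulerian path exists iff graph is connected and has 0 or 2 odd-degree vertices

Graph is connected with exactly 2 odd-degree vertices (5, 6).
Eulerian path exists (starting and ending at the odd-degree vertices), but no Eulerian circuit.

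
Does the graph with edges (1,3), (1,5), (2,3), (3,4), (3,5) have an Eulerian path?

Step 1: Find the degree of each vertex:
  deg(1) = 2
  deg(2) = 1
  deg(3) = 4
  deg(4) = 1
  deg(5) = 2

Step 2: Count vertices with odd degree:
  Odd-degree vertices: 2, 4 (2 total)

Step 3: Apply Euler's theorem:
  - Eulerian circuit exists iff graph is connected and all vertices have even degree
  - Eulerian path exists iff graph is connected and has 0 or 2 odd-degree vertices

Graph is connected with exactly 2 odd-degree vertices (2, 4).
Eulerian path exists (starting and ending at the odd-degree vertices), but no Eulerian circuit.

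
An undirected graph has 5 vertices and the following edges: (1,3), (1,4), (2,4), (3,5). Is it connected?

Step 1: Build adjacency list from edges:
  1: 3, 4
  2: 4
  3: 1, 5
  4: 1, 2
  5: 3

Step 2: Run BFS/DFS from vertex 1:
  Visited: {1, 3, 4, 5, 2}
  Reached 5 of 5 vertices

Step 3: All 5 vertices reached from vertex 1, so the graph is connected.
Answer: Yes, the graph is connected.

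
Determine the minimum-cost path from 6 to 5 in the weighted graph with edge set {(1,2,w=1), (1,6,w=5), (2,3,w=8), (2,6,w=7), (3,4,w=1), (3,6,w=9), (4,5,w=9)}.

Step 1: Build adjacency list with weights:
  1: 2(w=1), 6(w=5)
  2: 1(w=1), 3(w=8), 6(w=7)
  3: 2(w=8), 4(w=1), 6(w=9)
  4: 3(w=1), 5(w=9)
  5: 4(w=9)
  6: 1(w=5), 2(w=7), 3(w=9)

Step 2: Apply Dijkstra's algorithm from vertex 6:
  Visit vertex 6 (distance=0)
    Update dist[1] = 5
    Update dist[2] = 7
    Update dist[3] = 9
  Visit vertex 1 (distance=5)
    Update dist[2] = 6
  Visit vertex 2 (distance=6)
  Visit vertex 3 (distance=9)
    Update dist[4] = 10
  Visit vertex 4 (distance=10)
    Update dist[5] = 19
  Visit vertex 5 (distance=19)

Step 3: Shortest path: 6 -> 3 -> 4 -> 5
Total weight: 9 + 1 + 9 = 19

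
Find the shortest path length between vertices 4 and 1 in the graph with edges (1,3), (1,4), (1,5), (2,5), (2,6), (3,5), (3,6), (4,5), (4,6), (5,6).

Step 1: Build adjacency list:
  1: 3, 4, 5
  2: 5, 6
  3: 1, 5, 6
  4: 1, 5, 6
  5: 1, 2, 3, 4, 6
  6: 2, 3, 4, 5

Step 2: BFS from vertex 4 to find shortest path to 1:
  vertex 1 reached at distance 1

Step 3: Shortest path: 4 -> 1
Path length: 1 edge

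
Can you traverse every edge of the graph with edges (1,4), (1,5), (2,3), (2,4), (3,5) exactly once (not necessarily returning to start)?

Step 1: Find the degree of each vertex:
  deg(1) = 2
  deg(2) = 2
  deg(3) = 2
  deg(4) = 2
  deg(5) = 2

Step 2: Count vertices with odd degree:
  All vertices have even degree (0 odd-degree vertices)

Step 3: Apply Euler's theorem:
  - Eulerian circuit exists iff graph is connected and all vertices have even degree
  - Eulerian path exists iff graph is connected and has 0 or 2 odd-degree vertices

Graph is connected with 0 odd-degree vertices.
Both Eulerian circuit and Eulerian path exist.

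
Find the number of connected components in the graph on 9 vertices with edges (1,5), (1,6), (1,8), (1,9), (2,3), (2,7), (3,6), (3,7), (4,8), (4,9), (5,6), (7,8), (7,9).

Step 1: Build adjacency list from edges:
  1: 5, 6, 8, 9
  2: 3, 7
  3: 2, 6, 7
  4: 8, 9
  5: 1, 6
  6: 1, 3, 5
  7: 2, 3, 8, 9
  8: 1, 4, 7
  9: 1, 4, 7

Step 2: Run BFS/DFS from vertex 1:
  Visited: {1, 5, 6, 8, 9, 3, 4, 7, 2}
  Reached 9 of 9 vertices

Step 3: All 9 vertices reached from vertex 1, so the graph is connected.
Number of connected components: 1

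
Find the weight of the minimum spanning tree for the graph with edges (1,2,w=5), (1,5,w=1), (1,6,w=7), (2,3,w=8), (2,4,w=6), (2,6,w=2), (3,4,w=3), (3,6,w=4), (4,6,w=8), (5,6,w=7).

Apply Kruskal's algorithm (sort edges by weight, add if no cycle):

Sorted edges by weight:
  (1,5) w=1
  (2,6) w=2
  (3,4) w=3
  (3,6) w=4
  (1,2) w=5
  (2,4) w=6
  (1,6) w=7
  (5,6) w=7
  (2,3) w=8
  (4,6) w=8

Add edge (1,5) w=1 -- no cycle. Running total: 1
Add edge (2,6) w=2 -- no cycle. Running total: 3
Add edge (3,4) w=3 -- no cycle. Running total: 6
Add edge (3,6) w=4 -- no cycle. Running total: 10
Add edge (1,2) w=5 -- no cycle. Running total: 15

MST edges: (1,5,w=1), (2,6,w=2), (3,4,w=3), (3,6,w=4), (1,2,w=5)
Total MST weight: 1 + 2 + 3 + 4 + 5 = 15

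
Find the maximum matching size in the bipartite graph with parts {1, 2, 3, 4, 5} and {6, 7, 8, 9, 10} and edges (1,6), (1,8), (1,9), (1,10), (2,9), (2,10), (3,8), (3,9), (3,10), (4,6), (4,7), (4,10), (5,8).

Step 1: List the neighbors of each left vertex:
  1: 6, 8, 9, 10
  2: 9, 10
  3: 8, 9, 10
  4: 6, 7, 10
  5: 8

Step 2: Greedily match left vertices, then look for augmenting paths:
  Match 1 -- 6
  Match 2 -- 9
  Match 3 -- 10
  Match 4 -- 7
  Match 5 -- 8
  No augmenting path remains.

Step 3: Verify this is maximum:
  Matching size 5 = min(|L|, |R|) = min(5, 5), which is an upper bound, so this matching is maximum.

Maximum matching: {(1,6), (2,9), (3,10), (4,7), (5,8)}
Size: 5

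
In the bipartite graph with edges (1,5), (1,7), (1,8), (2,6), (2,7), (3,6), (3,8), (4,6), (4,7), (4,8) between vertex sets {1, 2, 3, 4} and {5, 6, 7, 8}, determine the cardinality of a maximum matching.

Step 1: List the neighbors of each left vertex:
  1: 5, 7, 8
  2: 6, 7
  3: 6, 8
  4: 6, 7, 8

Step 2: Greedily match left vertices, then look for augmenting paths:
  Match 1 -- 5
  Match 2 -- 6
  Match 3 -- 8
  Match 4 -- 7
  No augmenting path remains.

Step 3: Verify this is maximum:
  Matching size 4 = min(|L|, |R|) = min(4, 4), which is an upper bound, so this matching is maximum.

Maximum matching: {(1,5), (2,6), (3,8), (4,7)}
Size: 4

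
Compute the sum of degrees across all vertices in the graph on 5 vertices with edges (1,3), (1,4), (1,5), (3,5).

Step 1: Count edges incident to each vertex:
  deg(1) = 3 (neighbors: 3, 4, 5)
  deg(2) = 0 (neighbors: none)
  deg(3) = 2 (neighbors: 1, 5)
  deg(4) = 1 (neighbors: 1)
  deg(5) = 2 (neighbors: 1, 3)

Step 2: Sum all degrees:
  3 + 0 + 2 + 1 + 2 = 8

Verification: sum of degrees = 2 * |E| = 2 * 4 = 8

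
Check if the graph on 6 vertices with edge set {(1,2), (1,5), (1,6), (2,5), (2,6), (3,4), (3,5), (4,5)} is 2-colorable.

Step 1: Attempt 2-coloring using BFS:
  Start at vertex 1, assign color 0
  Color vertex 2 with color 1 (neighbor of 1)
  Color vertex 5 with color 1 (neighbor of 1)
  Color vertex 6 with color 1 (neighbor of 1)

Step 2: Conflict found! Vertices 2 and 5 are adjacent but have the same color.
This means the graph contains an odd cycle.

The graph is NOT bipartite.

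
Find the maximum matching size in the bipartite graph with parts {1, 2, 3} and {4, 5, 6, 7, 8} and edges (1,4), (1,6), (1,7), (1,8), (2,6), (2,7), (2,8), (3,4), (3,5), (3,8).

Step 1: List the neighbors of each left vertex:
  1: 4, 6, 7, 8
  2: 6, 7, 8
  3: 4, 5, 8

Step 2: Greedily match left vertices, then look for augmenting paths:
  Match 1 -- 4
  Match 2 -- 6
  Match 3 -- 5
  No augmenting path remains.

Step 3: Verify this is maximum:
  Matching size 3 = min(|L|, |R|) = min(3, 5), which is an upper bound, so this matching is maximum.

Maximum matching: {(1,4), (2,6), (3,5)}
Size: 3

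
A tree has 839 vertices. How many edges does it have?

A tree on n vertices always has exactly n - 1 edges.
For n = 839: edges = 839 - 1 = 838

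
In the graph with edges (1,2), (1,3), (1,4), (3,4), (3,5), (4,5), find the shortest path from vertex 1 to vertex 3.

Step 1: Build adjacency list:
  1: 2, 3, 4
  2: 1
  3: 1, 4, 5
  4: 1, 3, 5
  5: 3, 4

Step 2: BFS from vertex 1 to find shortest path to 3:
  vertex 2 reached at distance 1
  vertex 3 reached at distance 1

Step 3: Shortest path: 1 -> 3
Path length: 1 edge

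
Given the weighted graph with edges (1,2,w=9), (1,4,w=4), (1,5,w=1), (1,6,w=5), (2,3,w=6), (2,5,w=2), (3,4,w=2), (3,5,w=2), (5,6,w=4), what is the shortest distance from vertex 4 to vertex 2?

Step 1: Build adjacency list with weights:
  1: 2(w=9), 4(w=4), 5(w=1), 6(w=5)
  2: 1(w=9), 3(w=6), 5(w=2)
  3: 2(w=6), 4(w=2), 5(w=2)
  4: 1(w=4), 3(w=2)
  5: 1(w=1), 2(w=2), 3(w=2), 6(w=4)
  6: 1(w=5), 5(w=4)

Step 2: Apply Dijkstra's algorithm from vertex 4:
  Visit vertex 4 (distance=0)
    Update dist[1] = 4
    Update dist[3] = 2
  Visit vertex 3 (distance=2)
    Update dist[2] = 8
    Update dist[5] = 4
  Visit vertex 1 (distance=4)
    Update dist[6] = 9
  Visit vertex 5 (distance=4)
    Update dist[2] = 6
    Update dist[6] = 8
  Visit vertex 2 (distance=6)

Step 3: Shortest path: 4 -> 3 -> 5 -> 2
Total weight: 2 + 2 + 2 = 6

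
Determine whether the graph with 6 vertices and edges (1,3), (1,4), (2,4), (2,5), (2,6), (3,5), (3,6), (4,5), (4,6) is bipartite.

Step 1: Attempt 2-coloring using BFS:
  Start at vertex 1, assign color 0
  Color vertex 3 with color 1 (neighbor of 1)
  Color vertex 4 with color 1 (neighbor of 1)
  Color vertex 5 with color 0 (neighbor of 3)
  Color vertex 6 with color 0 (neighbor of 3)
  Color vertex 2 with color 0 (neighbor of 4)

Step 2: Conflict found! Vertices 5 and 2 are adjacent but have the same color.
This means the graph contains an odd cycle.

The graph is NOT bipartite.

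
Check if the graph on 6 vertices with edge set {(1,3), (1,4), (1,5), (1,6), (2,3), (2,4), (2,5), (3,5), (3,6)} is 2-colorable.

Step 1: Attempt 2-coloring using BFS:
  Start at vertex 1, assign color 0
  Color vertex 3 with color 1 (neighbor of 1)
  Color vertex 4 with color 1 (neighbor of 1)
  Color vertex 5 with color 1 (neighbor of 1)
  Color vertex 6 with color 1 (neighbor of 1)
  Color vertex 2 with color 0 (neighbor of 3)

Step 2: Conflict found! Vertices 3 and 5 are adjacent but have the same color.
This means the graph contains an odd cycle.

The graph is NOT bipartite.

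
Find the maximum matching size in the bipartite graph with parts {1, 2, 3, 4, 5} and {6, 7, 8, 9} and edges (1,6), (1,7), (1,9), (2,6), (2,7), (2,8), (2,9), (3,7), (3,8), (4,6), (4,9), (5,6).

Step 1: List the neighbors of each left vertex:
  1: 6, 7, 9
  2: 6, 7, 8, 9
  3: 7, 8
  4: 6, 9
  5: 6

Step 2: Greedily match left vertices, then look for augmenting paths:
  Match 1 -- 6
  Match 2 -- 7
  Match 3 -- 8
  Match 4 -- 9
  No augmenting path remains.

Step 3: Verify this is maximum:
  Matching size 4 = min(|L|, |R|) = min(5, 4), which is an upper bound, so this matching is maximum.

Maximum matching: {(1,6), (2,7), (3,8), (4,9)}
Size: 4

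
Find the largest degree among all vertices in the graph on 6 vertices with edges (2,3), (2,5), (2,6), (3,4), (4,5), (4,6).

Step 1: Count edges incident to each vertex:
  deg(1) = 0 (neighbors: none)
  deg(2) = 3 (neighbors: 3, 5, 6)
  deg(3) = 2 (neighbors: 2, 4)
  deg(4) = 3 (neighbors: 3, 5, 6)
  deg(5) = 2 (neighbors: 2, 4)
  deg(6) = 2 (neighbors: 2, 4)

Step 2: Find maximum:
  max(0, 3, 2, 3, 2, 2) = 3 (vertex 2)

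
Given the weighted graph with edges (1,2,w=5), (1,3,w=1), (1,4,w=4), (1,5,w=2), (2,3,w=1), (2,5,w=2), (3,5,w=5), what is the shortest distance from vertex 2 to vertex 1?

Step 1: Build adjacency list with weights:
  1: 2(w=5), 3(w=1), 4(w=4), 5(w=2)
  2: 1(w=5), 3(w=1), 5(w=2)
  3: 1(w=1), 2(w=1), 5(w=5)
  4: 1(w=4)
  5: 1(w=2), 2(w=2), 3(w=5)

Step 2: Apply Dijkstra's algorithm from vertex 2:
  Visit vertex 2 (distance=0)
    Update dist[1] = 5
    Update dist[3] = 1
    Update dist[5] = 2
  Visit vertex 3 (distance=1)
    Update dist[1] = 2
  Visit vertex 1 (distance=2)
    Update dist[4] = 6

Step 3: Shortest path: 2 -> 3 -> 1
Total weight: 1 + 1 = 2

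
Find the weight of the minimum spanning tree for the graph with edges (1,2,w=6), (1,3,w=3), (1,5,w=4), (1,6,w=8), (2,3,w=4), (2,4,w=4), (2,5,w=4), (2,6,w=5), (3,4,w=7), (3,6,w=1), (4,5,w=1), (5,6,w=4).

Apply Kruskal's algorithm (sort edges by weight, add if no cycle):

Sorted edges by weight:
  (3,6) w=1
  (4,5) w=1
  (1,3) w=3
  (1,5) w=4
  (2,5) w=4
  (2,4) w=4
  (2,3) w=4
  (5,6) w=4
  (2,6) w=5
  (1,2) w=6
  (3,4) w=7
  (1,6) w=8

Add edge (3,6) w=1 -- no cycle. Running total: 1
Add edge (4,5) w=1 -- no cycle. Running total: 2
Add edge (1,3) w=3 -- no cycle. Running total: 5
Add edge (1,5) w=4 -- no cycle. Running total: 9
Add edge (2,5) w=4 -- no cycle. Running total: 13

MST edges: (3,6,w=1), (4,5,w=1), (1,3,w=3), (1,5,w=4), (2,5,w=4)
Total MST weight: 1 + 1 + 3 + 4 + 4 = 13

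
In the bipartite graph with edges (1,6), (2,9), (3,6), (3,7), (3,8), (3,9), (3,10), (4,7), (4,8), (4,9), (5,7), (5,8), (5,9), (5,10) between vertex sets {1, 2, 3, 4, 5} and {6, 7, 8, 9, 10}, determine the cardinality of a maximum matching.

Step 1: List the neighbors of each left vertex:
  1: 6
  2: 9
  3: 6, 7, 8, 9, 10
  4: 7, 8, 9
  5: 7, 8, 9, 10

Step 2: Greedily match left vertices, then look for augmenting paths:
  Match 1 -- 6
  Match 2 -- 9
  Match 3 -- 7
  Match 4 -- 8
  Match 5 -- 10
  No augmenting path remains.

Step 3: Verify this is maximum:
  Matching size 5 = min(|L|, |R|) = min(5, 5), which is an upper bound, so this matching is maximum.

Maximum matching: {(1,6), (2,9), (3,7), (4,8), (5,10)}
Size: 5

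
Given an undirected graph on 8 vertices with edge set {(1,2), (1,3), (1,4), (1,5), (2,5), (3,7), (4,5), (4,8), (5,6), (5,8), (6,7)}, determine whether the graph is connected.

Step 1: Build adjacency list from edges:
  1: 2, 3, 4, 5
  2: 1, 5
  3: 1, 7
  4: 1, 5, 8
  5: 1, 2, 4, 6, 8
  6: 5, 7
  7: 3, 6
  8: 4, 5

Step 2: Run BFS/DFS from vertex 1:
  Visited: {1, 2, 3, 4, 5, 7, 8, 6}
  Reached 8 of 8 vertices

Step 3: All 8 vertices reached from vertex 1, so the graph is connected.
Answer: Yes, the graph is connected.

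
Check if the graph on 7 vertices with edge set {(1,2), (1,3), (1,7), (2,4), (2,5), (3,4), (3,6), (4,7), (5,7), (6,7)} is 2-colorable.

Step 1: Attempt 2-coloring using BFS:
  Start at vertex 1, assign color 0
  Color vertex 2 with color 1 (neighbor of 1)
  Color vertex 3 with color 1 (neighbor of 1)
  Color vertex 7 with color 1 (neighbor of 1)
  Color vertex 4 with color 0 (neighbor of 2)
  Color vertex 5 with color 0 (neighbor of 2)
  Color vertex 6 with color 0 (neighbor of 3)

Step 2: 2-coloring succeeded. No conflicts found.
  Set A (color 0): {1, 4, 5, 6}
  Set B (color 1): {2, 3, 7}

The graph is bipartite with partition {1, 4, 5, 6}, {2, 3, 7}.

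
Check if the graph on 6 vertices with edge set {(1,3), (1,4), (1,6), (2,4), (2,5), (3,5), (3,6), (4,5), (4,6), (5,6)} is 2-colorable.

Step 1: Attempt 2-coloring using BFS:
  Start at vertex 1, assign color 0
  Color vertex 3 with color 1 (neighbor of 1)
  Color vertex 4 with color 1 (neighbor of 1)
  Color vertex 6 with color 1 (neighbor of 1)
  Color vertex 5 with color 0 (neighbor of 3)

Step 2: Conflict found! Vertices 3 and 6 are adjacent but have the same color.
This means the graph contains an odd cycle.

The graph is NOT bipartite.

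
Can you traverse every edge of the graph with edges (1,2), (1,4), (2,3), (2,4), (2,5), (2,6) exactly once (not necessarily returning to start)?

Step 1: Find the degree of each vertex:
  deg(1) = 2
  deg(2) = 5
  deg(3) = 1
  deg(4) = 2
  deg(5) = 1
  deg(6) = 1

Step 2: Count vertices with odd degree:
  Odd-degree vertices: 2, 3, 5, 6 (4 total)

Step 3: Apply Euler's theorem:
  - Eulerian circuit exists iff graph is connected and all vertices have even degree
  - Eulerian path exists iff graph is connected and has 0 or 2 odd-degree vertices

Graph has 4 odd-degree vertices (need 0 or 2).
Neither Eulerian path nor Eulerian circuit exists.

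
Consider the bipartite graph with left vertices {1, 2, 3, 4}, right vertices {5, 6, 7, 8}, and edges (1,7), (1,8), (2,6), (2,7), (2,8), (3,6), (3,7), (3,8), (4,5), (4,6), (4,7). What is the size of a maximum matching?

Step 1: List the neighbors of each left vertex:
  1: 7, 8
  2: 6, 7, 8
  3: 6, 7, 8
  4: 5, 6, 7

Step 2: Greedily match left vertices, then look for augmenting paths:
  Match 1 -- 7
  Match 2 -- 6
  Match 3 -- 8
  Match 4 -- 5
  No augmenting path remains.

Step 3: Verify this is maximum:
  Matching size 4 = min(|L|, |R|) = min(4, 4), which is an upper bound, so this matching is maximum.

Maximum matching: {(1,7), (2,6), (3,8), (4,5)}
Size: 4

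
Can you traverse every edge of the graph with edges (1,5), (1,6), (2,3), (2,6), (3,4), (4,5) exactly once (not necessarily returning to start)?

Step 1: Find the degree of each vertex:
  deg(1) = 2
  deg(2) = 2
  deg(3) = 2
  deg(4) = 2
  deg(5) = 2
  deg(6) = 2

Step 2: Count vertices with odd degree:
  All vertices have even degree (0 odd-degree vertices)

Step 3: Apply Euler's theorem:
  - Eulerian circuit exists iff graph is connected and all vertices have even degree
  - Eulerian path exists iff graph is connected and has 0 or 2 odd-degree vertices

Graph is connected with 0 odd-degree vertices.
Both Eulerian circuit and Eulerian path exist.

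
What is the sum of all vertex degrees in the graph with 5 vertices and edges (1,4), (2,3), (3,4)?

Step 1: Count edges incident to each vertex:
  deg(1) = 1 (neighbors: 4)
  deg(2) = 1 (neighbors: 3)
  deg(3) = 2 (neighbors: 2, 4)
  deg(4) = 2 (neighbors: 1, 3)
  deg(5) = 0 (neighbors: none)

Step 2: Sum all degrees:
  1 + 1 + 2 + 2 + 0 = 6

Verification: sum of degrees = 2 * |E| = 2 * 3 = 6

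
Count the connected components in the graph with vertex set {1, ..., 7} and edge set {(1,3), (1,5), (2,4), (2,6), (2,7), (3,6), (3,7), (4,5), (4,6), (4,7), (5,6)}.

Step 1: Build adjacency list from edges:
  1: 3, 5
  2: 4, 6, 7
  3: 1, 6, 7
  4: 2, 5, 6, 7
  5: 1, 4, 6
  6: 2, 3, 4, 5
  7: 2, 3, 4

Step 2: Run BFS/DFS from vertex 1:
  Visited: {1, 3, 5, 6, 7, 4, 2}
  Reached 7 of 7 vertices

Step 3: All 7 vertices reached from vertex 1, so the graph is connected.
Number of connected components: 1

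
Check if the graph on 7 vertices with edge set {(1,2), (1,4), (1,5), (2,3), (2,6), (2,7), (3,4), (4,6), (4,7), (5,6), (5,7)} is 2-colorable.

Step 1: Attempt 2-coloring using BFS:
  Start at vertex 1, assign color 0
  Color vertex 2 with color 1 (neighbor of 1)
  Color vertex 4 with color 1 (neighbor of 1)
  Color vertex 5 with color 1 (neighbor of 1)
  Color vertex 3 with color 0 (neighbor of 2)
  Color vertex 6 with color 0 (neighbor of 2)
  Color vertex 7 with color 0 (neighbor of 2)

Step 2: 2-coloring succeeded. No conflicts found.
  Set A (color 0): {1, 3, 6, 7}
  Set B (color 1): {2, 4, 5}

The graph is bipartite with partition {1, 3, 6, 7}, {2, 4, 5}.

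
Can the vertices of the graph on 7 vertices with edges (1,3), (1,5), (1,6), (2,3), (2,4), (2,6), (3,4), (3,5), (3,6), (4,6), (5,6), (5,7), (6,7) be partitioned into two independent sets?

Step 1: Attempt 2-coloring using BFS:
  Start at vertex 1, assign color 0
  Color vertex 3 with color 1 (neighbor of 1)
  Color vertex 5 with color 1 (neighbor of 1)
  Color vertex 6 with color 1 (neighbor of 1)
  Color vertex 2 with color 0 (neighbor of 3)
  Color vertex 4 with color 0 (neighbor of 3)

Step 2: Conflict found! Vertices 3 and 5 are adjacent but have the same color.
This means the graph contains an odd cycle.

The graph is NOT bipartite.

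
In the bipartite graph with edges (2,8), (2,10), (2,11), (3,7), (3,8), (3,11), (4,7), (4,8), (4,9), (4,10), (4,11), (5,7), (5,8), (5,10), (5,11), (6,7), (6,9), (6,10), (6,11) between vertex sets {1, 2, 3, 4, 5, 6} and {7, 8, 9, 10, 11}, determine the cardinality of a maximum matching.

Step 1: List the neighbors of each left vertex:
  1: (none)
  2: 8, 10, 11
  3: 7, 8, 11
  4: 7, 8, 9, 10, 11
  5: 7, 8, 10, 11
  6: 7, 9, 10, 11

Step 2: Greedily match left vertices, then look for augmenting paths:
  Match 2 -- 8
  Match 3 -- 7
  Match 4 -- 9
  Match 5 -- 10
  Match 6 -- 11
  No augmenting path remains.

Step 3: Verify this is maximum:
  Matching size 5 = min(|L|, |R|) = min(6, 5), which is an upper bound, so this matching is maximum.

Maximum matching: {(2,8), (3,7), (4,9), (5,10), (6,11)}
Size: 5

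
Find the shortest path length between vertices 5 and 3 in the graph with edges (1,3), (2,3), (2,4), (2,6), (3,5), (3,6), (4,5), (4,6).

Step 1: Build adjacency list:
  1: 3
  2: 3, 4, 6
  3: 1, 2, 5, 6
  4: 2, 5, 6
  5: 3, 4
  6: 2, 3, 4

Step 2: BFS from vertex 5 to find shortest path to 3:
  vertex 3 reached at distance 1

Step 3: Shortest path: 5 -> 3
Path length: 1 edge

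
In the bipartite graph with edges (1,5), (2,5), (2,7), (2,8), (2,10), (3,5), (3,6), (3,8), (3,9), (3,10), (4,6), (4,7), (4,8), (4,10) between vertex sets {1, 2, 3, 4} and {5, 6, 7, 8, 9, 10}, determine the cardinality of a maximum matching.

Step 1: List the neighbors of each left vertex:
  1: 5
  2: 5, 7, 8, 10
  3: 5, 6, 8, 9, 10
  4: 6, 7, 8, 10

Step 2: Greedily match left vertices, then look for augmenting paths:
  Match 1 -- 5
  Match 2 -- 7
  Match 3 -- 6
  Match 4 -- 8
  No augmenting path remains.

Step 3: Verify this is maximum:
  Matching size 4 = min(|L|, |R|) = min(4, 6), which is an upper bound, so this matching is maximum.

Maximum matching: {(1,5), (2,7), (3,6), (4,8)}
Size: 4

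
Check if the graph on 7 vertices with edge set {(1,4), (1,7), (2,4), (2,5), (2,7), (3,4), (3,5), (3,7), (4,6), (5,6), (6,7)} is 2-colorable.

Step 1: Attempt 2-coloring using BFS:
  Start at vertex 1, assign color 0
  Color vertex 4 with color 1 (neighbor of 1)
  Color vertex 7 with color 1 (neighbor of 1)
  Color vertex 2 with color 0 (neighbor of 4)
  Color vertex 3 with color 0 (neighbor of 4)
  Color vertex 6 with color 0 (neighbor of 4)
  Color vertex 5 with color 1 (neighbor of 2)

Step 2: 2-coloring succeeded. No conflicts found.
  Set A (color 0): {1, 2, 3, 6}
  Set B (color 1): {4, 5, 7}

The graph is bipartite with partition {1, 2, 3, 6}, {4, 5, 7}.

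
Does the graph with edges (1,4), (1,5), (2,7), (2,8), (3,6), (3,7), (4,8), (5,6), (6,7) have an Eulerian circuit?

Step 1: Find the degree of each vertex:
  deg(1) = 2
  deg(2) = 2
  deg(3) = 2
  deg(4) = 2
  deg(5) = 2
  deg(6) = 3
  deg(7) = 3
  deg(8) = 2

Step 2: Count vertices with odd degree:
  Odd-degree vertices: 6, 7 (2 total)

Step 3: Apply Euler's theorem:
  - Eulerian circuit exists iff graph is connected and all vertices have even degree
  - Eulerian path exists iff graph is connected and has 0 or 2 odd-degree vertices

Graph is connected with exactly 2 odd-degree vertices (6, 7).
Eulerian path exists (starting and ending at the odd-degree vertices), but no Eulerian circuit.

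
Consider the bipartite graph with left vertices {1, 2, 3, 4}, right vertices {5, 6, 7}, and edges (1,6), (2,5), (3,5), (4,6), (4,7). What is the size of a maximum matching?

Step 1: List the neighbors of each left vertex:
  1: 6
  2: 5
  3: 5
  4: 6, 7

Step 2: Greedily match left vertices, then look for augmenting paths:
  Match 1 -- 6
  Match 2 -- 5
  Match 4 -- 7
  No augmenting path remains.

Step 3: Verify this is maximum:
  Matching size 3 = min(|L|, |R|) = min(4, 3), which is an upper bound, so this matching is maximum.

Maximum matching: {(1,6), (2,5), (4,7)}
Size: 3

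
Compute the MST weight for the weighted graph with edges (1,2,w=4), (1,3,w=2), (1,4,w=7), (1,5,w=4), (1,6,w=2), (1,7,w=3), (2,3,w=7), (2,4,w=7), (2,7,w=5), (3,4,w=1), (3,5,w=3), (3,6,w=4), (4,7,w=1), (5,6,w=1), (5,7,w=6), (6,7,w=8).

Apply Kruskal's algorithm (sort edges by weight, add if no cycle):

Sorted edges by weight:
  (3,4) w=1
  (4,7) w=1
  (5,6) w=1
  (1,3) w=2
  (1,6) w=2
  (1,7) w=3
  (3,5) w=3
  (1,5) w=4
  (1,2) w=4
  (3,6) w=4
  (2,7) w=5
  (5,7) w=6
  (1,4) w=7
  (2,3) w=7
  (2,4) w=7
  (6,7) w=8

Add edge (3,4) w=1 -- no cycle. Running total: 1
Add edge (4,7) w=1 -- no cycle. Running total: 2
Add edge (5,6) w=1 -- no cycle. Running total: 3
Add edge (1,3) w=2 -- no cycle. Running total: 5
Add edge (1,6) w=2 -- no cycle. Running total: 7
Skip edge (1,7) w=3 -- would create cycle
Skip edge (3,5) w=3 -- would create cycle
Skip edge (1,5) w=4 -- would create cycle
Add edge (1,2) w=4 -- no cycle. Running total: 11

MST edges: (3,4,w=1), (4,7,w=1), (5,6,w=1), (1,3,w=2), (1,6,w=2), (1,2,w=4)
Total MST weight: 1 + 1 + 1 + 2 + 2 + 4 = 11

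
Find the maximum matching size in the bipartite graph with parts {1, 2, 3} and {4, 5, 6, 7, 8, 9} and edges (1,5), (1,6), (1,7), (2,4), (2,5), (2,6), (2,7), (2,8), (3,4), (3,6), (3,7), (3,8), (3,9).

Step 1: List the neighbors of each left vertex:
  1: 5, 6, 7
  2: 4, 5, 6, 7, 8
  3: 4, 6, 7, 8, 9

Step 2: Greedily match left vertices, then look for augmenting paths:
  Match 1 -- 5
  Match 2 -- 4
  Match 3 -- 6
  No augmenting path remains.

Step 3: Verify this is maximum:
  Matching size 3 = min(|L|, |R|) = min(3, 6), which is an upper bound, so this matching is maximum.

Maximum matching: {(1,5), (2,4), (3,6)}
Size: 3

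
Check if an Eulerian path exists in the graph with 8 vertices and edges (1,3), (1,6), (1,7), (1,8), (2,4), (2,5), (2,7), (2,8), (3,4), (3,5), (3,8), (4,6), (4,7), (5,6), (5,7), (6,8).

Step 1: Find the degree of each vertex:
  deg(1) = 4
  deg(2) = 4
  deg(3) = 4
  deg(4) = 4
  deg(5) = 4
  deg(6) = 4
  deg(7) = 4
  deg(8) = 4

Step 2: Count vertices with odd degree:
  All vertices have even degree (0 odd-degree vertices)

Step 3: Apply Euler's theorem:
  - Eulerian circuit exists iff graph is connected and all vertices have even degree
  - Eulerian path exists iff graph is connected and has 0 or 2 odd-degree vertices

Graph is connected with 0 odd-degree vertices.
Both Eulerian circuit and Eulerian path exist.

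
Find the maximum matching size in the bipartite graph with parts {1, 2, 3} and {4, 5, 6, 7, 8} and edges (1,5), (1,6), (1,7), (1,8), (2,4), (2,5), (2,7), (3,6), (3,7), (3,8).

Step 1: List the neighbors of each left vertex:
  1: 5, 6, 7, 8
  2: 4, 5, 7
  3: 6, 7, 8

Step 2: Greedily match left vertices, then look for augmenting paths:
  Match 1 -- 5
  Match 2 -- 4
  Match 3 -- 6
  No augmenting path remains.

Step 3: Verify this is maximum:
  Matching size 3 = min(|L|, |R|) = min(3, 5), which is an upper bound, so this matching is maximum.

Maximum matching: {(1,5), (2,4), (3,6)}
Size: 3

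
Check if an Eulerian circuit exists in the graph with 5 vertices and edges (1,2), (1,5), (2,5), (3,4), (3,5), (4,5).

Step 1: Find the degree of each vertex:
  deg(1) = 2
  deg(2) = 2
  deg(3) = 2
  deg(4) = 2
  deg(5) = 4

Step 2: Count vertices with odd degree:
  All vertices have even degree (0 odd-degree vertices)

Step 3: Apply Euler's theorem:
  - Eulerian circuit exists iff graph is connected and all vertices have even degree
  - Eulerian path exists iff graph is connected and has 0 or 2 odd-degree vertices

Graph is connected with 0 odd-degree vertices.
Both Eulerian circuit and Eulerian path exist.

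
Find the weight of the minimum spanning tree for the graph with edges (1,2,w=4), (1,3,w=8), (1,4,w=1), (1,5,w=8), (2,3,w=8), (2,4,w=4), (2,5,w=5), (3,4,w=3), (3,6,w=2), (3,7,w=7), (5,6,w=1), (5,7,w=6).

Apply Kruskal's algorithm (sort edges by weight, add if no cycle):

Sorted edges by weight:
  (1,4) w=1
  (5,6) w=1
  (3,6) w=2
  (3,4) w=3
  (1,2) w=4
  (2,4) w=4
  (2,5) w=5
  (5,7) w=6
  (3,7) w=7
  (1,5) w=8
  (1,3) w=8
  (2,3) w=8

Add edge (1,4) w=1 -- no cycle. Running total: 1
Add edge (5,6) w=1 -- no cycle. Running total: 2
Add edge (3,6) w=2 -- no cycle. Running total: 4
Add edge (3,4) w=3 -- no cycle. Running total: 7
Add edge (1,2) w=4 -- no cycle. Running total: 11
Skip edge (2,4) w=4 -- would create cycle
Skip edge (2,5) w=5 -- would create cycle
Add edge (5,7) w=6 -- no cycle. Running total: 17

MST edges: (1,4,w=1), (5,6,w=1), (3,6,w=2), (3,4,w=3), (1,2,w=4), (5,7,w=6)
Total MST weight: 1 + 1 + 2 + 3 + 4 + 6 = 17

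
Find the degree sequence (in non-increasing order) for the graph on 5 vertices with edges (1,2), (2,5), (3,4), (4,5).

Step 1: Count edges incident to each vertex:
  deg(1) = 1 (neighbors: 2)
  deg(2) = 2 (neighbors: 1, 5)
  deg(3) = 1 (neighbors: 4)
  deg(4) = 2 (neighbors: 3, 5)
  deg(5) = 2 (neighbors: 2, 4)

Step 2: Sort degrees in non-increasing order:
  Degrees: [1, 2, 1, 2, 2] -> sorted: [2, 2, 2, 1, 1]

Degree sequence: [2, 2, 2, 1, 1]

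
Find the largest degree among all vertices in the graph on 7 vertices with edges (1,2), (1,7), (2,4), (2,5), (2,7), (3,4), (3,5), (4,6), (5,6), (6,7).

Step 1: Count edges incident to each vertex:
  deg(1) = 2 (neighbors: 2, 7)
  deg(2) = 4 (neighbors: 1, 4, 5, 7)
  deg(3) = 2 (neighbors: 4, 5)
  deg(4) = 3 (neighbors: 2, 3, 6)
  deg(5) = 3 (neighbors: 2, 3, 6)
  deg(6) = 3 (neighbors: 4, 5, 7)
  deg(7) = 3 (neighbors: 1, 2, 6)

Step 2: Find maximum:
  max(2, 4, 2, 3, 3, 3, 3) = 4 (vertex 2)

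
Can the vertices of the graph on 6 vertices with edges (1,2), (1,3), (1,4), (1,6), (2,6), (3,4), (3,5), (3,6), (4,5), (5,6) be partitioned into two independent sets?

Step 1: Attempt 2-coloring using BFS:
  Start at vertex 1, assign color 0
  Color vertex 2 with color 1 (neighbor of 1)
  Color vertex 3 with color 1 (neighbor of 1)
  Color vertex 4 with color 1 (neighbor of 1)
  Color vertex 6 with color 1 (neighbor of 1)

Step 2: Conflict found! Vertices 2 and 6 are adjacent but have the same color.
This means the graph contains an odd cycle.

The graph is NOT bipartite.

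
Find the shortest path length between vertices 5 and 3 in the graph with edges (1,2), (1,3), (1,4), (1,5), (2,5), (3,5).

Step 1: Build adjacency list:
  1: 2, 3, 4, 5
  2: 1, 5
  3: 1, 5
  4: 1
  5: 1, 2, 3

Step 2: BFS from vertex 5 to find shortest path to 3:
  vertex 1 reached at distance 1
  vertex 2 reached at distance 1
  vertex 3 reached at distance 1

Step 3: Shortest path: 5 -> 3
Path length: 1 edge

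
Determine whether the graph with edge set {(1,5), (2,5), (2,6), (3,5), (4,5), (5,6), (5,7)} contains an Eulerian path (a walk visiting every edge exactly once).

Step 1: Find the degree of each vertex:
  deg(1) = 1
  deg(2) = 2
  deg(3) = 1
  deg(4) = 1
  deg(5) = 6
  deg(6) = 2
  deg(7) = 1

Step 2: Count vertices with odd degree:
  Odd-degree vertices: 1, 3, 4, 7 (4 total)

Step 3: Apply Euler's theorem:
  - Eulerian circuit exists iff graph is connected and all vertices have even degree
  - Eulerian path exists iff graph is connected and has 0 or 2 odd-degree vertices

Graph has 4 odd-degree vertices (need 0 or 2).
Neither Eulerian path nor Eulerian circuit exists.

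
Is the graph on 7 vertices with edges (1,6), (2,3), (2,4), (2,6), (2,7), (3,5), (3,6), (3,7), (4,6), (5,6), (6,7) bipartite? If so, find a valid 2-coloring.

Step 1: Attempt 2-coloring using BFS:
  Start at vertex 1, assign color 0
  Color vertex 6 with color 1 (neighbor of 1)
  Color vertex 2 with color 0 (neighbor of 6)
  Color vertex 3 with color 0 (neighbor of 6)
  Color vertex 4 with color 0 (neighbor of 6)
  Color vertex 5 with color 0 (neighbor of 6)
  Color vertex 7 with color 0 (neighbor of 6)

Step 2: Conflict found! Vertices 2 and 3 are adjacent but have the same color.
This means the graph contains an odd cycle.

The graph is NOT bipartite.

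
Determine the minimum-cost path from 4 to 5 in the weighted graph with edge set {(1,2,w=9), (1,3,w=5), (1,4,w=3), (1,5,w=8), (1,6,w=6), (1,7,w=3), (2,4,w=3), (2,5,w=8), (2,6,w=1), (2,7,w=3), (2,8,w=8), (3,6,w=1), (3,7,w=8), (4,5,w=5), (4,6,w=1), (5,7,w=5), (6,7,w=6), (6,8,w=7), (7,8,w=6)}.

Step 1: Build adjacency list with weights:
  1: 2(w=9), 3(w=5), 4(w=3), 5(w=8), 6(w=6), 7(w=3)
  2: 1(w=9), 4(w=3), 5(w=8), 6(w=1), 7(w=3), 8(w=8)
  3: 1(w=5), 6(w=1), 7(w=8)
  4: 1(w=3), 2(w=3), 5(w=5), 6(w=1)
  5: 1(w=8), 2(w=8), 4(w=5), 7(w=5)
  6: 1(w=6), 2(w=1), 3(w=1), 4(w=1), 7(w=6), 8(w=7)
  7: 1(w=3), 2(w=3), 3(w=8), 5(w=5), 6(w=6), 8(w=6)
  8: 2(w=8), 6(w=7), 7(w=6)

Step 2: Apply Dijkstra's algorithm from vertex 4:
  Visit vertex 4 (distance=0)
    Update dist[1] = 3
    Update dist[2] = 3
    Update dist[5] = 5
    Update dist[6] = 1
  Visit vertex 6 (distance=1)
    Update dist[2] = 2
    Update dist[3] = 2
    Update dist[7] = 7
    Update dist[8] = 8
  Visit vertex 2 (distance=2)
    Update dist[7] = 5
  Visit vertex 3 (distance=2)
  Visit vertex 1 (distance=3)
  Visit vertex 5 (distance=5)

Step 3: Shortest path: 4 -> 5
Total weight: 5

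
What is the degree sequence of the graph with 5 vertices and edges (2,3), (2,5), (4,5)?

Step 1: Count edges incident to each vertex:
  deg(1) = 0 (neighbors: none)
  deg(2) = 2 (neighbors: 3, 5)
  deg(3) = 1 (neighbors: 2)
  deg(4) = 1 (neighbors: 5)
  deg(5) = 2 (neighbors: 2, 4)

Step 2: Sort degrees in non-increasing order:
  Degrees: [0, 2, 1, 1, 2] -> sorted: [2, 2, 1, 1, 0]

Degree sequence: [2, 2, 1, 1, 0]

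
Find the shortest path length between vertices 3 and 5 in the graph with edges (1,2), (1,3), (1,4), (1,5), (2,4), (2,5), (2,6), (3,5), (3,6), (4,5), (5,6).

Step 1: Build adjacency list:
  1: 2, 3, 4, 5
  2: 1, 4, 5, 6
  3: 1, 5, 6
  4: 1, 2, 5
  5: 1, 2, 3, 4, 6
  6: 2, 3, 5

Step 2: BFS from vertex 3 to find shortest path to 5:
  vertex 1 reached at distance 1
  vertex 5 reached at distance 1

Step 3: Shortest path: 3 -> 5
Path length: 1 edge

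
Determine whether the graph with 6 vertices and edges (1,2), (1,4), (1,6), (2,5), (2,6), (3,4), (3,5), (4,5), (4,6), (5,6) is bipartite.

Step 1: Attempt 2-coloring using BFS:
  Start at vertex 1, assign color 0
  Color vertex 2 with color 1 (neighbor of 1)
  Color vertex 4 with color 1 (neighbor of 1)
  Color vertex 6 with color 1 (neighbor of 1)
  Color vertex 5 with color 0 (neighbor of 2)

Step 2: Conflict found! Vertices 2 and 6 are adjacent but have the same color.
This means the graph contains an odd cycle.

The graph is NOT bipartite.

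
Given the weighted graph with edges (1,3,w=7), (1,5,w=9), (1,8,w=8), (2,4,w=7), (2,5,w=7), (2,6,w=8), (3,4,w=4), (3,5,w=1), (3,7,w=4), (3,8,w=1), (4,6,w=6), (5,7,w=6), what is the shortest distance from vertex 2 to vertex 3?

Step 1: Build adjacency list with weights:
  1: 3(w=7), 5(w=9), 8(w=8)
  2: 4(w=7), 5(w=7), 6(w=8)
  3: 1(w=7), 4(w=4), 5(w=1), 7(w=4), 8(w=1)
  4: 2(w=7), 3(w=4), 6(w=6)
  5: 1(w=9), 2(w=7), 3(w=1), 7(w=6)
  6: 2(w=8), 4(w=6)
  7: 3(w=4), 5(w=6)
  8: 1(w=8), 3(w=1)

Step 2: Apply Dijkstra's algorithm from vertex 2:
  Visit vertex 2 (distance=0)
    Update dist[4] = 7
    Update dist[5] = 7
    Update dist[6] = 8
  Visit vertex 4 (distance=7)
    Update dist[3] = 11
  Visit vertex 5 (distance=7)
    Update dist[1] = 16
    Update dist[3] = 8
    Update dist[7] = 13
  Visit vertex 3 (distance=8)
    Update dist[1] = 15
    Update dist[7] = 12
    Update dist[8] = 9

Step 3: Shortest path: 2 -> 5 -> 3
Total weight: 7 + 1 = 8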